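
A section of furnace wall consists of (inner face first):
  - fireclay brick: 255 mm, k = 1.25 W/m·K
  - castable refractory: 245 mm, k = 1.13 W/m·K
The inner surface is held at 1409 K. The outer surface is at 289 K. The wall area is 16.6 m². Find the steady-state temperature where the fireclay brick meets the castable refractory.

Using the resistance-network approach (series):
R_fireclay brick = L/(kA) = 0.255/(1.25×16.6) = 0.01229 K/W
R_castable refractory = L/(kA) = 0.245/(1.13×16.6) = 0.01306 K/W
R_total = 0.02535 K/W;  Q = ΔT/R_total = 1120/0.02535 = 44180 W
T_interface = T_inner − Q·ΣR(inner→interface) = 1409 − 44200×0.01229

T ≈ 866 K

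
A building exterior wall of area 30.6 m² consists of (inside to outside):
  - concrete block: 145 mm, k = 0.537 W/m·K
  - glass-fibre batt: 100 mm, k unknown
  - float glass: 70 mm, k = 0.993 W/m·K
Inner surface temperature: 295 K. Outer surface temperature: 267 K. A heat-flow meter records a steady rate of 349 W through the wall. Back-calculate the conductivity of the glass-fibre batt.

Treating each layer as a thermal resistance in series:
R_concrete block = L/(kA) = 0.145/(0.537×30.6) = 0.008824 K/W
R_float glass = L/(kA) = 0.07/(0.993×30.6) = 0.002304 K/W
Sum of known resistances R_other = 0.01113 K/W
Total R = ΔT/Q = 28/349 = 0.08023 K/W
R_glass-fibre batt = R_total − R_other = 0.0691 K/W
k = L/(R·A) = 0.1/(0.0691×30.6)

k ≈ 0.0473 W/(m·K)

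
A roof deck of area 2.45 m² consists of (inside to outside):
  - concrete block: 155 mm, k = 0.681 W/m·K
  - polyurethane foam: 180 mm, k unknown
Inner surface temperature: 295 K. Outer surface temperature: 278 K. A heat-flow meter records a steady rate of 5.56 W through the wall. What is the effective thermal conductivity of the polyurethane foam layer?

Series thermal resistances:
R_concrete block = L/(kA) = 0.155/(0.681×2.45) = 0.0929 K/W
Sum of known resistances R_other = 0.0929 K/W
Total R = ΔT/Q = 17/5.56 = 3.058 K/W
R_polyurethane foam = R_total − R_other = 2.965 K/W
k = L/(R·A) = 0.18/(2.965×2.45)

k ≈ 0.0248 W/(m·K)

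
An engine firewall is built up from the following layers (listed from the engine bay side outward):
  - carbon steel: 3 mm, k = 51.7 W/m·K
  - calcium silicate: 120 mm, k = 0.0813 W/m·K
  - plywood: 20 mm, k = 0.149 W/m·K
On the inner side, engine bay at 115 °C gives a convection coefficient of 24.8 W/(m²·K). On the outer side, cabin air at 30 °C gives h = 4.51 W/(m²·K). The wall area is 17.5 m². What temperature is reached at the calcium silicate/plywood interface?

T ≈ 46.2 °C

Using the resistance-network approach (series):
R_inner film = 1/(h_i·A) = 1/(24.8×17.5) = 0.002304 K/W
R_carbon steel = L/(kA) = 0.003/(51.7×17.5) = 3.316×10^-6 K/W
R_calcium silicate = L/(kA) = 0.12/(0.0813×17.5) = 0.08434 K/W
R_plywood = L/(kA) = 0.02/(0.149×17.5) = 0.00767 K/W
R_outer film = 1/(h_o·A) = 1/(4.51×17.5) = 0.01267 K/W
R_total = 0.107 K/W;  Q = ΔT/R_total = 85/0.107 = 794.5 W
T_interface = T_inner − Q·ΣR(inner→interface) = 115 − 794×0.08665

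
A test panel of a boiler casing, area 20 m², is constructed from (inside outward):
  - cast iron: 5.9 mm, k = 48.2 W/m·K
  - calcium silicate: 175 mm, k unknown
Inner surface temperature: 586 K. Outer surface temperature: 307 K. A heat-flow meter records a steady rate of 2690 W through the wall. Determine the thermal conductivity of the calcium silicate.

Treating each layer as a thermal resistance in series:
R_cast iron = L/(kA) = 0.0059/(48.2×20) = 6.12×10^-6 K/W
Sum of known resistances R_other = 6.12×10^-6 K/W
Total R = ΔT/Q = 279/2690 = 0.1037 K/W
R_calcium silicate = R_total − R_other = 0.1037 K/W
k = L/(R·A) = 0.175/(0.1037×20)

k ≈ 0.0844 W/(m·K)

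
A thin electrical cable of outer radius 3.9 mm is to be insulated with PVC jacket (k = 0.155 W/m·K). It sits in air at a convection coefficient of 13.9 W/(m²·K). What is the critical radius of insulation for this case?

For a cylinder r_cr = k/h = 0.155/13.9
r_cr = 11.2 mm; since the bare radius (3.9 mm) is below r_cr, adding a thin layer of insulation will *increase* heat loss.

r_cr ≈ 11.2 mm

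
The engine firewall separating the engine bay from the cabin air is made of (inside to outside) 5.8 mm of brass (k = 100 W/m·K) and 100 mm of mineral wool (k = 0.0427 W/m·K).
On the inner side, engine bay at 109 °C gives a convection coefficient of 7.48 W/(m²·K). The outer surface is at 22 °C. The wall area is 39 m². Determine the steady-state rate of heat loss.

Q ≈ 1370 W

Model the wall as resistances in series:
R_inner film = 1/(h_i·A) = 1/(7.48×39) = 0.003428 K/W
R_brass = L/(kA) = 0.0058/(100×39) = 1.487×10^-6 K/W
R_mineral wool = L/(kA) = 0.1/(0.0427×39) = 0.06005 K/W
R_total = 0.06348 K/W
Q = ΔT / R_total = 87 / 0.06348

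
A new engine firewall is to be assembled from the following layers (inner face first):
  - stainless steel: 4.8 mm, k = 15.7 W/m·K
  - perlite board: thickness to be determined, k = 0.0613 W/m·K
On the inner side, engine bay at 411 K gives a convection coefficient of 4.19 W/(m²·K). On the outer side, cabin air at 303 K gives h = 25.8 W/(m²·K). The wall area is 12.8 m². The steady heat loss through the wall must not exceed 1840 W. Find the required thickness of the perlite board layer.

L ≈ 29 mm

Treating each layer as a thermal resistance in series:
R_inner film = 1/(h_i·A) = 1/(4.19×12.8) = 0.01865 K/W
R_stainless steel = L/(kA) = 0.0048/(15.7×12.8) = 2.389×10^-5 K/W
R_outer film = 1/(h_o·A) = 1/(25.8×12.8) = 0.003028 K/W
Sum of the known resistances R_other = 0.0217 K/W
Required total resistance R_tot = ΔT/Q_allow = 108/1840 = 0.0587 K/W
R_perlite board = R_tot − R_other = 0.037 K/W
L = R·k·A = 0.037×0.0613×12.8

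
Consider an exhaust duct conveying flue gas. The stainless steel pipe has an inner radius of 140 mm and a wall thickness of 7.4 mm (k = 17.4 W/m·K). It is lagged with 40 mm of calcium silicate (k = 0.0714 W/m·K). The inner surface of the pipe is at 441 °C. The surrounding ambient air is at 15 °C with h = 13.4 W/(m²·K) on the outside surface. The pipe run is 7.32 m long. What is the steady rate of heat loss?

Q ≈ 5210 W

Cylindrical conduction, so R = ln(r₂/r₁)/(2πkL) per layer, in series:
R_stainless steel pipe wall = ln(147.4/140)/(2π×17.4×7.32) = 6.436×10^-5 K/W
R_calcium silicate = ln(187.4/147.4)/(2π×0.0714×7.32) = 0.07311 K/W
R_outer film = 1/(h_o·2πr_oL) = 1/(13.4×2π×0.1874×7.32) = 0.008658 K/W
R_total = 0.08184 K/W
Q = ΔT/R_total = 426/0.08184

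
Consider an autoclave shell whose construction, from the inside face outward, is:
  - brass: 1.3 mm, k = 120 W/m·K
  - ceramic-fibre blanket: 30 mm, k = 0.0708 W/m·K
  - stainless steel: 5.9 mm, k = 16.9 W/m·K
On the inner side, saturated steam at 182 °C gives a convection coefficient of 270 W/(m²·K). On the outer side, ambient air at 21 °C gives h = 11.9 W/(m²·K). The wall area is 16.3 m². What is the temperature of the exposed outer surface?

Using the resistance-network approach (series):
R_inner film = 1/(h_i·A) = 1/(270×16.3) = 2.272×10^-4 K/W
R_brass = L/(kA) = 0.0013/(120×16.3) = 6.646×10^-7 K/W
R_ceramic-fibre blanket = L/(kA) = 0.03/(0.0708×16.3) = 0.026 K/W
R_stainless steel = L/(kA) = 0.0059/(16.9×16.3) = 2.142×10^-5 K/W
R_outer film = 1/(h_o·A) = 1/(11.9×16.3) = 0.005155 K/W
R_total = 0.0314 K/W;  Q = ΔT/R_total = 161/0.0314 = 5127 W
T_interface = T_inner − Q·ΣR(inner→interface) = 182 − 5130×0.02624

T ≈ 47.4 °C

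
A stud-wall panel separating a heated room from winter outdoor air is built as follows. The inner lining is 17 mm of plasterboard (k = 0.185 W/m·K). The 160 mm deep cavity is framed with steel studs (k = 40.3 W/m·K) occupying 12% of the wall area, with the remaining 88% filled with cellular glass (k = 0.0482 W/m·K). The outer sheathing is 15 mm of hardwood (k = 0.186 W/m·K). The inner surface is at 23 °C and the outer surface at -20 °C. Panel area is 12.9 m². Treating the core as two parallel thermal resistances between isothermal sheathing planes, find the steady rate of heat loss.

Sheathing layers in series; stud and cavity paths in parallel between them.
R_inner = 0.017/(0.185×12.9) = 0.007123 K/W
R_stud  = 0.16/(40.3×0.12×12.9) = 0.002565 K/W
R_cav   = 0.16/(0.0482×0.88×12.9) = 0.2924 K/W
1/R_core = 1/R_stud + 1/R_cav → R_core = 0.002542 K/W
R_outer = 0.015/(0.186×12.9) = 0.006252 K/W
R_total = 0.01592 K/W
Q = ΔT/R_total = 43/0.01592

Q ≈ 2700 W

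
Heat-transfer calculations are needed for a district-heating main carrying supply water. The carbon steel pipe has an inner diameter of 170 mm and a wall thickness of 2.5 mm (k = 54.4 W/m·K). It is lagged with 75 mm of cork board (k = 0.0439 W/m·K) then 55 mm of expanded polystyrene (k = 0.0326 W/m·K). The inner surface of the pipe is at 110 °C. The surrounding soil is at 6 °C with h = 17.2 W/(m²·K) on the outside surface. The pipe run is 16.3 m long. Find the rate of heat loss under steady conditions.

Treating each annulus and film as a series resistance:
R_carbon steel pipe wall = ln(87.5/85)/(2π×54.4×16.3) = 5.203×10^-6 K/W
R_cork board = ln(162.5/87.5)/(2π×0.0439×16.3) = 0.1377 K/W
R_expanded polystyrene = ln(217.5/162.5)/(2π×0.0326×16.3) = 0.08731 K/W
R_outer film = 1/(h_o·2πr_oL) = 1/(17.2×2π×0.2175×16.3) = 0.00261 K/W
R_total = 0.2276 K/W
Q = ΔT/R_total = 104/0.2276

Q ≈ 457 W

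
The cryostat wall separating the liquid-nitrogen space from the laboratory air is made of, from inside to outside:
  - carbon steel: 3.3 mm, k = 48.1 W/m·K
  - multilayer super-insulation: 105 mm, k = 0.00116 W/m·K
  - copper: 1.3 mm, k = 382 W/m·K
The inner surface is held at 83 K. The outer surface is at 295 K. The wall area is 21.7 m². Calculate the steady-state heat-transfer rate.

Using the resistance-network approach (series):
R_carbon steel = L/(kA) = 0.0033/(48.1×21.7) = 3.162×10^-6 K/W
R_multilayer super-insulation = L/(kA) = 0.105/(0.00116×21.7) = 4.171 K/W
R_copper = L/(kA) = 0.0013/(382×21.7) = 1.568×10^-7 K/W
R_total = 4.171 K/W
Q = ΔT / R_total = 212 / 4.171

Q ≈ 50.8 W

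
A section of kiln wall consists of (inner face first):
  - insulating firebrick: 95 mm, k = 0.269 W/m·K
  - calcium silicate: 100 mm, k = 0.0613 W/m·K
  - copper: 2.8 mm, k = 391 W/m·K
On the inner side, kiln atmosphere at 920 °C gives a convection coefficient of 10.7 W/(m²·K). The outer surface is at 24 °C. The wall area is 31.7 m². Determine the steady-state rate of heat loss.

Treating each layer as a thermal resistance in series:
R_inner film = 1/(h_i·A) = 1/(10.7×31.7) = 0.002948 K/W
R_insulating firebrick = L/(kA) = 0.095/(0.269×31.7) = 0.01114 K/W
R_calcium silicate = L/(kA) = 0.1/(0.0613×31.7) = 0.05146 K/W
R_copper = L/(kA) = 0.0028/(391×31.7) = 2.259×10^-7 K/W
R_total = 0.06555 K/W
Q = ΔT / R_total = 896 / 0.06555

Q ≈ 13700 W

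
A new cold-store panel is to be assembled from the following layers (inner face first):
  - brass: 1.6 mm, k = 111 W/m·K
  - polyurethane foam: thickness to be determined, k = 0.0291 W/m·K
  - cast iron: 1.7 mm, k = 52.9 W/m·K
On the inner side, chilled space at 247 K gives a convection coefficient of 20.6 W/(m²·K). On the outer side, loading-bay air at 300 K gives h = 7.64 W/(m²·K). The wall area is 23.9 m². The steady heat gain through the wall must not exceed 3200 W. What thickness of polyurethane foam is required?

Thermal resistances in series:
R_inner film = 1/(h_i·A) = 1/(20.6×23.9) = 0.002031 K/W
R_brass = L/(kA) = 0.0016/(111×23.9) = 6.031×10^-7 K/W
R_cast iron = L/(kA) = 0.0017/(52.9×23.9) = 1.345×10^-6 K/W
R_outer film = 1/(h_o·A) = 1/(7.64×23.9) = 0.005477 K/W
Sum of the known resistances R_other = 0.00751 K/W
Required total resistance R_tot = ΔT/Q_allow = 53/3200 = 0.01656 K/W
R_polyurethane foam = R_tot − R_other = 0.009053 K/W
L = R·k·A = 0.009053×0.0291×23.9

L ≈ 6.3 mm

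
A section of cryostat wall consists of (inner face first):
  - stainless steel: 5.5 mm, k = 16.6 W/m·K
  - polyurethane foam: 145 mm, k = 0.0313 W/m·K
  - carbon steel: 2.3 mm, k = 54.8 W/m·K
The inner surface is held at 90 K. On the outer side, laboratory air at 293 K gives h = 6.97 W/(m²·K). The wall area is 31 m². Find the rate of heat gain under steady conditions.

Q ≈ 1320 W

Model the wall as resistances in series:
R_stainless steel = L/(kA) = 0.0055/(16.6×31) = 1.069×10^-5 K/W
R_polyurethane foam = L/(kA) = 0.145/(0.0313×31) = 0.1494 K/W
R_carbon steel = L/(kA) = 0.0023/(54.8×31) = 1.354×10^-6 K/W
R_outer film = 1/(h_o·A) = 1/(6.97×31) = 0.004628 K/W
R_total = 0.1541 K/W
Q = ΔT / R_total = 203 / 0.1541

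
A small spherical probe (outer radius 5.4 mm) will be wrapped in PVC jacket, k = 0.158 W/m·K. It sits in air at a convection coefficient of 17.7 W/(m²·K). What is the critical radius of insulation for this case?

r_cr ≈ 17.9 mm

For a sphere r_cr = 2k/h = 2×0.158/17.7
r_cr = 17.9 mm; since the bare radius (5.4 mm) is below r_cr, adding a thin layer of insulation will *increase* heat loss.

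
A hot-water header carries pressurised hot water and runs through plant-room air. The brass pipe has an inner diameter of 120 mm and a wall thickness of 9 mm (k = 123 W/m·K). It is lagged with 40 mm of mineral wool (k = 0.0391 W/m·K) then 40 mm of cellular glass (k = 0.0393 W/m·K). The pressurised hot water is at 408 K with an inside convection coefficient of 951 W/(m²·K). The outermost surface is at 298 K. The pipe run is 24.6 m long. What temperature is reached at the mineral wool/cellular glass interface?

T ≈ 342 K

Treating each annulus and film as a series resistance:
R_inner film = 1/(h_i·2πr₁L) = 1/(951×2π×0.06×24.6) = 1.134×10^-4 K/W
R_brass pipe wall = ln(69/60)/(2π×123×24.6) = 7.351×10^-6 K/W
R_mineral wool = ln(109/69)/(2π×0.0391×24.6) = 0.07566 K/W
R_cellular glass = ln(149/109)/(2π×0.0393×24.6) = 0.05146 K/W
R_total = 0.1272 K/W
Q = ΔT/R_total = 110/0.1272
Q = 865 W
T_interface = T_inner − Q·ΣR(inner→interface) = 408 − 865×0.07578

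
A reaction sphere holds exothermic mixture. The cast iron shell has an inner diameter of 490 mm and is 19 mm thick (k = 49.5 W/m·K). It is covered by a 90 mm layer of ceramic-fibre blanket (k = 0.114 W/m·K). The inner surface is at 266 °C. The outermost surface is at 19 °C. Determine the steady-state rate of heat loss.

Each spherical layer contributes R = (1/r_i − 1/r_o)/(4πk):
R_cast iron shell = (1/0.245 − 1/0.264)/(4π×49.5) = 4.722×10^-4 K/W
R_ceramic-fibre blanket = (1/0.264 − 1/0.354)/(4π×0.114) = 0.6722 K/W
R_total = 0.6727 K/W
Q = ΔT/R_total = 247/0.6727

Q ≈ 367 W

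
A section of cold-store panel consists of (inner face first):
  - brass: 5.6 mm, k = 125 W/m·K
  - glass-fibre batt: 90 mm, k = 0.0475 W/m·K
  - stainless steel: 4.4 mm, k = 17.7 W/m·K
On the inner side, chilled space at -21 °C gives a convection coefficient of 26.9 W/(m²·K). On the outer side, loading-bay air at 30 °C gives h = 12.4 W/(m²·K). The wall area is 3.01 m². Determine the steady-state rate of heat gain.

Q ≈ 76.3 W

Using the resistance-network approach (series):
R_inner film = 1/(h_i·A) = 1/(26.9×3.01) = 0.01235 K/W
R_brass = L/(kA) = 0.0056/(125×3.01) = 1.488×10^-5 K/W
R_glass-fibre batt = L/(kA) = 0.09/(0.0475×3.01) = 0.6295 K/W
R_stainless steel = L/(kA) = 0.0044/(17.7×3.01) = 8.259×10^-5 K/W
R_outer film = 1/(h_o·A) = 1/(12.4×3.01) = 0.02679 K/W
R_total = 0.6687 K/W
Q = ΔT / R_total = 51 / 0.6687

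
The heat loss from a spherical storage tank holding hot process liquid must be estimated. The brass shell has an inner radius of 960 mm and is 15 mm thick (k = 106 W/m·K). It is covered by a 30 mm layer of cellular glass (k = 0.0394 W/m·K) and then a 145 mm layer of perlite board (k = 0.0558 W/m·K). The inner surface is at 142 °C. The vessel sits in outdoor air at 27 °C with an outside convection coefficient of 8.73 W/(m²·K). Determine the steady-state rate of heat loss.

Q ≈ 464 W

Each spherical layer contributes R = (1/r_i − 1/r_o)/(4πk):
R_brass shell = (1/0.96 − 1/0.975)/(4π×106) = 1.203×10^-5 K/W
R_cellular glass = (1/0.975 − 1/1.005)/(4π×0.0394) = 0.06184 K/W
R_perlite board = (1/1.005 − 1/1.15)/(4π×0.0558) = 0.1789 K/W
R_outer film = 1/(h·4πr_o²) = 1/(8.73×4π×1.15²) = 0.006893 K/W
R_total = 0.2477 K/W
Q = ΔT/R_total = 115/0.2477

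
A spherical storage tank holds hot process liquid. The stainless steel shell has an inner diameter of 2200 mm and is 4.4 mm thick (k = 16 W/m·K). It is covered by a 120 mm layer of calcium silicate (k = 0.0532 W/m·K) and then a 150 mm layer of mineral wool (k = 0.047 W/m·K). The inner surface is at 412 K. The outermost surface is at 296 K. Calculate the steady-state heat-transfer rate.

Radial (spherical) resistances in series:
R_stainless steel shell = (1/1.1 − 1/1.1044)/(4π×16) = 1.801×10^-5 K/W
R_calcium silicate = (1/1.1044 − 1/1.2244)/(4π×0.0532) = 0.1327 K/W
R_mineral wool = (1/1.2244 − 1/1.3744)/(4π×0.047) = 0.1509 K/W
R_total = 0.2837 K/W
Q = ΔT/R_total = 116/0.2837

Q ≈ 409 W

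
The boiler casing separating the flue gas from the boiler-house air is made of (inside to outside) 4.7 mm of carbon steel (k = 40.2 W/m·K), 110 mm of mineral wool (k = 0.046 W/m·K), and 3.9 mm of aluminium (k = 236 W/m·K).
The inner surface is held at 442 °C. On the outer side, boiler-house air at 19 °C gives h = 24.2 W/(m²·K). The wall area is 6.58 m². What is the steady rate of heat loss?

Q ≈ 1140 W

Treating each layer as a thermal resistance in series:
R_carbon steel = L/(kA) = 0.0047/(40.2×6.58) = 1.777×10^-5 K/W
R_mineral wool = L/(kA) = 0.11/(0.046×6.58) = 0.3634 K/W
R_aluminium = L/(kA) = 0.0039/(236×6.58) = 2.511×10^-6 K/W
R_outer film = 1/(h_o·A) = 1/(24.2×6.58) = 0.00628 K/W
R_total = 0.3697 K/W
Q = ΔT / R_total = 423 / 0.3697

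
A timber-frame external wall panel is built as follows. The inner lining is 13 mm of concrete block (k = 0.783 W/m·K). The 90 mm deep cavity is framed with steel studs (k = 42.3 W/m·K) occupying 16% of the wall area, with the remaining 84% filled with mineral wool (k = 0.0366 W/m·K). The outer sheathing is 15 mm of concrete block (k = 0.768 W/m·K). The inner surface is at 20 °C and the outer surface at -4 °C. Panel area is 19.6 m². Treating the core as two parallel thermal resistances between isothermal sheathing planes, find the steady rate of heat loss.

Q ≈ 9530 W

Sheathing layers in series; stud and cavity paths in parallel between them.
R_inner = 0.013/(0.783×19.6) = 8.471×10^-4 K/W
R_stud  = 0.09/(42.3×0.16×19.6) = 6.785×10^-4 K/W
R_cav   = 0.09/(0.0366×0.84×19.6) = 0.1494 K/W
1/R_core = 1/R_stud + 1/R_cav → R_core = 6.754×10^-4 K/W
R_outer = 0.015/(0.768×19.6) = 9.965×10^-4 K/W
R_total = 0.002519 K/W
Q = ΔT/R_total = 24/0.002519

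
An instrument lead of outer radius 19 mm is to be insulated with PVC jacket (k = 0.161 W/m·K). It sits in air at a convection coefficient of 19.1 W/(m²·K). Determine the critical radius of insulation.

For a cylinder r_cr = k/h = 0.161/19.1
r_cr = 8.43 mm; since the bare radius (19 mm) is above r_cr, any added insulation will reduce heat loss.

r_cr ≈ 8.43 mm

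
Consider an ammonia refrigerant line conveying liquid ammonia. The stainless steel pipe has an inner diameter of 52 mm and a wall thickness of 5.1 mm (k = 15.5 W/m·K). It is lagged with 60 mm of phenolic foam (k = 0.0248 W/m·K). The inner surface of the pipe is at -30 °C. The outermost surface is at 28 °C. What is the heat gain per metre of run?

q′ ≈ 8.41 W/m

Per-layer cylindrical resistances, series-summed:
R_stainless steel pipe wall = ln(31.1/26)/(2π×15.5×1) = 0.001839 K/W
R_phenolic foam = ln(91.1/31.1)/(2π×0.0248×1) = 6.897 K/W
R_total = 6.899 K/W
Q = ΔT/R_total = 58/6.899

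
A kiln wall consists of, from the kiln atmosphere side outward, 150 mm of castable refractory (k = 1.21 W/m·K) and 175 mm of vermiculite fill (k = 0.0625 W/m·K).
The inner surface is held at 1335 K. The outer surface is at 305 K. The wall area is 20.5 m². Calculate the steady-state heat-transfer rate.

Treating each layer as a thermal resistance in series:
R_castable refractory = L/(kA) = 0.15/(1.21×20.5) = 0.006047 K/W
R_vermiculite fill = L/(kA) = 0.175/(0.0625×20.5) = 0.1366 K/W
R_total = 0.1426 K/W
Q = ΔT / R_total = 1030 / 0.1426

Q ≈ 7220 W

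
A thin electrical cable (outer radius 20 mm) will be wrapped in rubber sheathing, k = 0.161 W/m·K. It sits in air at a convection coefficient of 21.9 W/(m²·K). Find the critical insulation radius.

For a cylinder r_cr = k/h = 0.161/21.9
r_cr = 7.35 mm; since the bare radius (20 mm) is above r_cr, any added insulation will reduce heat loss.

r_cr ≈ 7.35 mm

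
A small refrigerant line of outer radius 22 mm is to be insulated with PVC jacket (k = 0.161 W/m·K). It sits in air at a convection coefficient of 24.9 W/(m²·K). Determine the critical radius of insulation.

r_cr ≈ 6.47 mm

For a cylinder r_cr = k/h = 0.161/24.9
r_cr = 6.47 mm; since the bare radius (22 mm) is above r_cr, any added insulation will reduce heat loss.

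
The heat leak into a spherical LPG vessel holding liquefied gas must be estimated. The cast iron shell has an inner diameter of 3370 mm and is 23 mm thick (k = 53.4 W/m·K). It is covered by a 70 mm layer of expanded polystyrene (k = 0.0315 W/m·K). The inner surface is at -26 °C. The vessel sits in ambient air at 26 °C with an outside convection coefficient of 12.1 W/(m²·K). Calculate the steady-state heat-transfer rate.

For a spherical shell R = (1/r₁ − 1/r₂)/(4πk); film R = 1/(h·4πr²). In series:
R_cast iron shell = (1/1.685 − 1/1.708)/(4π×53.4) = 1.191×10^-5 K/W
R_expanded polystyrene = (1/1.708 − 1/1.778)/(4π×0.0315) = 0.05823 K/W
R_outer film = 1/(h·4πr_o²) = 1/(12.1×4π×1.778²) = 0.00208 K/W
R_total = 0.06032 K/W
Q = ΔT/R_total = 52/0.06032

Q ≈ 862 W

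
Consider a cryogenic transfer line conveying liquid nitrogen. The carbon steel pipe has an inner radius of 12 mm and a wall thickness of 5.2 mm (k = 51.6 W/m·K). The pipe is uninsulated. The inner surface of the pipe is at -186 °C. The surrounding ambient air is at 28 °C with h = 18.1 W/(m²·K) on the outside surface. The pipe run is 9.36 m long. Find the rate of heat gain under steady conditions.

Q ≈ 3910 W

Per-layer cylindrical resistances, series-summed:
R_carbon steel pipe wall = ln(17.2/12)/(2π×51.6×9.36) = 1.186×10^-4 K/W
R_outer film = 1/(h_o·2πr_oL) = 1/(18.1×2π×0.0172×9.36) = 0.05462 K/W
R_total = 0.05474 K/W
Q = ΔT/R_total = 214/0.05474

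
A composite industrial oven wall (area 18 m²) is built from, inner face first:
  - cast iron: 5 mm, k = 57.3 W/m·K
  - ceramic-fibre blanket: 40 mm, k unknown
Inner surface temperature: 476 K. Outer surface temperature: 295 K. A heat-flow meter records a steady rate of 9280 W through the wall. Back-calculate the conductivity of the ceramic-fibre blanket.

Model the wall as resistances in series:
R_cast iron = L/(kA) = 0.005/(57.3×18) = 4.848×10^-6 K/W
Sum of known resistances R_other = 4.848×10^-6 K/W
Total R = ΔT/Q = 181/9280 = 0.0195 K/W
R_ceramic-fibre blanket = R_total − R_other = 0.0195 K/W
k = L/(R·A) = 0.04/(0.0195×18)

k ≈ 0.114 W/(m·K)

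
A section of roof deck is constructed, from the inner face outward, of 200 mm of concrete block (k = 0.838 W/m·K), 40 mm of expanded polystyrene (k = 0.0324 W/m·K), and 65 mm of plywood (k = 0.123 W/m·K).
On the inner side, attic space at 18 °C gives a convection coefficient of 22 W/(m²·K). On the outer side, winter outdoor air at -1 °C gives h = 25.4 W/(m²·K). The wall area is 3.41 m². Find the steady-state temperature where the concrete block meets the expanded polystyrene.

T ≈ 15.4 °C

Using the resistance-network approach (series):
R_inner film = 1/(h_i·A) = 1/(22×3.41) = 0.01333 K/W
R_concrete block = L/(kA) = 0.2/(0.838×3.41) = 0.06999 K/W
R_expanded polystyrene = L/(kA) = 0.04/(0.0324×3.41) = 0.362 K/W
R_plywood = L/(kA) = 0.065/(0.123×3.41) = 0.155 K/W
R_outer film = 1/(h_o·A) = 1/(25.4×3.41) = 0.01155 K/W
R_total = 0.6119 K/W;  Q = ΔT/R_total = 19/0.6119 = 31.05 W
T_interface = T_inner − Q·ΣR(inner→interface) = 18 − 31.1×0.08332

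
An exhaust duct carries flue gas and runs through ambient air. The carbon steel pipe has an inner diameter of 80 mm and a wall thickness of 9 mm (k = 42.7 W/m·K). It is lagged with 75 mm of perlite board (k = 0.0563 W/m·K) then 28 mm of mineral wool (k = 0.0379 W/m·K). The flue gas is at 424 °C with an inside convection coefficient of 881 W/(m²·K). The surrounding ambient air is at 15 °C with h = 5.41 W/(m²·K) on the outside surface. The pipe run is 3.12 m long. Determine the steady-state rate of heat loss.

Per-layer cylindrical resistances, series-summed:
R_inner film = 1/(h_i·2πr₁L) = 1/(881×2π×0.04×3.12) = 0.001448 K/W
R_carbon steel pipe wall = ln(49/40)/(2π×42.7×3.12) = 2.424×10^-4 K/W
R_perlite board = ln(124/49)/(2π×0.0563×3.12) = 0.8412 K/W
R_mineral wool = ln(152/124)/(2π×0.0379×3.12) = 0.274 K/W
R_outer film = 1/(h_o·2πr_oL) = 1/(5.41×2π×0.152×3.12) = 0.06203 K/W
R_total = 1.179 K/W
Q = ΔT/R_total = 409/1.179

Q ≈ 347 W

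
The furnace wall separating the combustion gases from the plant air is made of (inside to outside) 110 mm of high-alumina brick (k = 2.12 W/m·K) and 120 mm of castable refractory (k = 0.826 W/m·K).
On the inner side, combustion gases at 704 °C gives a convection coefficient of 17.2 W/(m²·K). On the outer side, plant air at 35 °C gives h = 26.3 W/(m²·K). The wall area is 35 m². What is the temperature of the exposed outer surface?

Treating each layer as a thermal resistance in series:
R_inner film = 1/(h_i·A) = 1/(17.2×35) = 0.001661 K/W
R_high-alumina brick = L/(kA) = 0.11/(2.12×35) = 0.001482 K/W
R_castable refractory = L/(kA) = 0.12/(0.826×35) = 0.004151 K/W
R_outer film = 1/(h_o·A) = 1/(26.3×35) = 0.001086 K/W
R_total = 0.008381 K/W;  Q = ΔT/R_total = 669/0.008381 = 79830 W
T_interface = T_inner − Q·ΣR(inner→interface) = 704 − 79800×0.007294

T ≈ 122 °C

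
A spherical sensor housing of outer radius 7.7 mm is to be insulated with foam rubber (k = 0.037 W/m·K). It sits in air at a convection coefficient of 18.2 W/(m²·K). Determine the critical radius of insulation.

r_cr ≈ 4.07 mm

For a sphere r_cr = 2k/h = 2×0.037/18.2
r_cr = 4.07 mm; since the bare radius (7.7 mm) is above r_cr, any added insulation will reduce heat loss.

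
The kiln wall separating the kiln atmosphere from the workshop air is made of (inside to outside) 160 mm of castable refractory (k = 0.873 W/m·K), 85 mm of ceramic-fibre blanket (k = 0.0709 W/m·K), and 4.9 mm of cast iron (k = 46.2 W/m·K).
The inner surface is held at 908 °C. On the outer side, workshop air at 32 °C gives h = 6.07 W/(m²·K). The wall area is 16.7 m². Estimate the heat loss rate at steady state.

Model the wall as resistances in series:
R_castable refractory = L/(kA) = 0.16/(0.873×16.7) = 0.01097 K/W
R_ceramic-fibre blanket = L/(kA) = 0.085/(0.0709×16.7) = 0.07179 K/W
R_cast iron = L/(kA) = 0.0049/(46.2×16.7) = 6.351×10^-6 K/W
R_outer film = 1/(h_o·A) = 1/(6.07×16.7) = 0.009865 K/W
R_total = 0.09263 K/W
Q = ΔT / R_total = 876 / 0.09263

Q ≈ 9460 W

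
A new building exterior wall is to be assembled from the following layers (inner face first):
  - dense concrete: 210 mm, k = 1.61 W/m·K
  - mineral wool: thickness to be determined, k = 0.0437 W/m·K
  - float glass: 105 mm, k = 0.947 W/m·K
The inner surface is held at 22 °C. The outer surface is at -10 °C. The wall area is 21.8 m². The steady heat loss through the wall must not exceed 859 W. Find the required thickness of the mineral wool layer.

L ≈ 24.9 mm

Model the wall as resistances in series:
R_dense concrete = L/(kA) = 0.21/(1.61×21.8) = 0.005983 K/W
R_float glass = L/(kA) = 0.105/(0.947×21.8) = 0.005086 K/W
Sum of the known resistances R_other = 0.01107 K/W
Required total resistance R_tot = ΔT/Q_allow = 32/859 = 0.03725 K/W
R_mineral wool = R_tot − R_other = 0.02618 K/W
L = R·k·A = 0.02618×0.0437×21.8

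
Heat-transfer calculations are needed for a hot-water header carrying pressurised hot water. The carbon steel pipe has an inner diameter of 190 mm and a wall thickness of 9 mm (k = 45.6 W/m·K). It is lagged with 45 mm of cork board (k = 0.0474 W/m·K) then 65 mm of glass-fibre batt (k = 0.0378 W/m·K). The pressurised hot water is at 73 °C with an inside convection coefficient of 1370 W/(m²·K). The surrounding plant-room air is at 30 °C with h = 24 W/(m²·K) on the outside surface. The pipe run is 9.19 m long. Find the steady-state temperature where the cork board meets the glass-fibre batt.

T ≈ 54.2 °C

Radial resistances (cylindrical: R_cond = ln(r_o/r_i)/(2πkL), R_conv = 1/(h·2πrL)):
R_inner film = 1/(h_i·2πr₁L) = 1/(1370×2π×0.095×9.19) = 1.331×10^-4 K/W
R_carbon steel pipe wall = ln(104/95)/(2π×45.6×9.19) = 3.438×10^-5 K/W
R_cork board = ln(149/104)/(2π×0.0474×9.19) = 0.1314 K/W
R_glass-fibre batt = ln(214/149)/(2π×0.0378×9.19) = 0.1659 K/W
R_outer film = 1/(h_o·2πr_oL) = 1/(24×2π×0.214×9.19) = 0.003372 K/W
R_total = 0.3008 K/W
Q = ΔT/R_total = 43/0.3008
Q = 143 W
T_interface = T_inner − Q·ΣR(inner→interface) = 73 − 143×0.1315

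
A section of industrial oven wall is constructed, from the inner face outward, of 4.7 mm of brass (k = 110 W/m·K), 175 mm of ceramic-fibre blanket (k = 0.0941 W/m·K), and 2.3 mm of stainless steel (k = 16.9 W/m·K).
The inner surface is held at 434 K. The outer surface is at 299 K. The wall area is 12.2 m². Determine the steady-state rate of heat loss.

Q ≈ 886 W

Model the wall as resistances in series:
R_brass = L/(kA) = 0.0047/(110×12.2) = 3.502×10^-6 K/W
R_ceramic-fibre blanket = L/(kA) = 0.175/(0.0941×12.2) = 0.1524 K/W
R_stainless steel = L/(kA) = 0.0023/(16.9×12.2) = 1.116×10^-5 K/W
R_total = 0.1525 K/W
Q = ΔT / R_total = 135 / 0.1525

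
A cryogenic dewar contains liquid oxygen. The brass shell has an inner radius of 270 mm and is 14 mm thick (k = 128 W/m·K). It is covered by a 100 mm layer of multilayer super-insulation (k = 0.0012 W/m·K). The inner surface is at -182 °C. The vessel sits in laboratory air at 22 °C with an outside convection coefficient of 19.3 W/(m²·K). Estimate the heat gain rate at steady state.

Each spherical layer contributes R = (1/r_i − 1/r_o)/(4πk):
R_brass shell = (1/0.27 − 1/0.284)/(4π×128) = 1.135×10^-4 K/W
R_multilayer super-insulation = (1/0.284 − 1/0.384)/(4π×0.0012) = 60.81 K/W
R_outer film = 1/(h·4πr_o²) = 1/(19.3×4π×0.384²) = 0.02796 K/W
R_total = 60.84 K/W
Q = ΔT/R_total = 204/60.84

Q ≈ 3.35 W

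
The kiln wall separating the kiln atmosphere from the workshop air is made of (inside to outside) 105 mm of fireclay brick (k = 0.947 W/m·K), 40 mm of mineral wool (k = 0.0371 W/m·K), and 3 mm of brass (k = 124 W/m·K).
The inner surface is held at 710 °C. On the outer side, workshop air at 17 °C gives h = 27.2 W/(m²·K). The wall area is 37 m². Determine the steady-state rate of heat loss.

Treating each layer as a thermal resistance in series:
R_fireclay brick = L/(kA) = 0.105/(0.947×37) = 0.002997 K/W
R_mineral wool = L/(kA) = 0.04/(0.0371×37) = 0.02914 K/W
R_brass = L/(kA) = 0.003/(124×37) = 6.539×10^-7 K/W
R_outer film = 1/(h_o·A) = 1/(27.2×37) = 9.936×10^-4 K/W
R_total = 0.03313 K/W
Q = ΔT / R_total = 693 / 0.03313

Q ≈ 20900 W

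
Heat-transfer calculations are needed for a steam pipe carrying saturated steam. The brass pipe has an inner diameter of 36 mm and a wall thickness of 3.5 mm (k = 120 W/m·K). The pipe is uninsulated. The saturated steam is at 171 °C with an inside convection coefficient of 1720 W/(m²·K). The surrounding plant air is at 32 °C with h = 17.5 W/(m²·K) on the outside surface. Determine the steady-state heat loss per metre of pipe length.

Radial resistances (cylindrical: R_cond = ln(r_o/r_i)/(2πkL), R_conv = 1/(h·2πrL)):
R_inner film = 1/(h_i·2πr₁L) = 1/(1720×2π×0.018×1) = 0.005141 K/W
R_brass pipe wall = ln(21.5/18)/(2π×120×1) = 2.357×10^-4 K/W
R_outer film = 1/(h_o·2πr_oL) = 1/(17.5×2π×0.0215×1) = 0.423 K/W
R_total = 0.4284 K/W
Q = ΔT/R_total = 139/0.4284

q′ ≈ 324 W/m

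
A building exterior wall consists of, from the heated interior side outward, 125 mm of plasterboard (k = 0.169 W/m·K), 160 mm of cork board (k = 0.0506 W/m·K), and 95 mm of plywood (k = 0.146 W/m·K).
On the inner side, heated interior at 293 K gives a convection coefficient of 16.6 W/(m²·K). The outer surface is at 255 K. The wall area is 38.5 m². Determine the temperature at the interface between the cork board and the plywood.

T ≈ 260 K

Treating each layer as a thermal resistance in series:
R_inner film = 1/(h_i·A) = 1/(16.6×38.5) = 0.001565 K/W
R_plasterboard = L/(kA) = 0.125/(0.169×38.5) = 0.01921 K/W
R_cork board = L/(kA) = 0.16/(0.0506×38.5) = 0.08213 K/W
R_plywood = L/(kA) = 0.095/(0.146×38.5) = 0.0169 K/W
R_total = 0.1198 K/W;  Q = ΔT/R_total = 38/0.1198 = 317.2 W
T_interface = T_inner − Q·ΣR(inner→interface) = 293 − 317×0.1029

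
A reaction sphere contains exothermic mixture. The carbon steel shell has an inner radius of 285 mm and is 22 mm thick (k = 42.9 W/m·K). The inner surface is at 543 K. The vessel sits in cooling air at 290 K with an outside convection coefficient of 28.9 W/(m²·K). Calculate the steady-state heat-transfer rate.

Spherical conduction: R = (1/r_in − 1/r_out)/(4πk) per layer; series-sum.
R_carbon steel shell = (1/0.285 − 1/0.307)/(4π×42.9) = 4.664×10^-4 K/W
R_outer film = 1/(h·4πr_o²) = 1/(28.9×4π×0.307²) = 0.02922 K/W
R_total = 0.02968 K/W
Q = ΔT/R_total = 253/0.02968

Q ≈ 8520 W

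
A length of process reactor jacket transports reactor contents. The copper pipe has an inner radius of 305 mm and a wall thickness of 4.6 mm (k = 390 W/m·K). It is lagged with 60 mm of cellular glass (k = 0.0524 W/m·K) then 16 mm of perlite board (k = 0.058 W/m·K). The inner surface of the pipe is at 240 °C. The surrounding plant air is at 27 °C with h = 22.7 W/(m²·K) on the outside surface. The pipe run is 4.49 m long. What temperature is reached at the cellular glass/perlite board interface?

T ≈ 69.6 °C

Treating each annulus and film as a series resistance:
R_copper pipe wall = ln(309.6/305)/(2π×390×4.49) = 1.361×10^-6 K/W
R_cellular glass = ln(369.6/309.6)/(2π×0.0524×4.49) = 0.1198 K/W
R_perlite board = ln(385.6/369.6)/(2π×0.058×4.49) = 0.0259 K/W
R_outer film = 1/(h_o·2πr_oL) = 1/(22.7×2π×0.3856×4.49) = 0.00405 K/W
R_total = 0.1498 K/W
Q = ΔT/R_total = 213/0.1498
Q = 1420 W
T_interface = T_inner − Q·ΣR(inner→interface) = 240 − 1420×0.1198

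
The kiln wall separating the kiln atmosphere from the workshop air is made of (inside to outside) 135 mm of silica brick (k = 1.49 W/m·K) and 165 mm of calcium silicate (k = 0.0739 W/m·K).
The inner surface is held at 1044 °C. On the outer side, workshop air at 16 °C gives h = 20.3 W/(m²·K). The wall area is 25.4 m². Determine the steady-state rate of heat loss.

Q ≈ 11000 W

Thermal resistances in series:
R_silica brick = L/(kA) = 0.135/(1.49×25.4) = 0.003567 K/W
R_calcium silicate = L/(kA) = 0.165/(0.0739×25.4) = 0.0879 K/W
R_outer film = 1/(h_o·A) = 1/(20.3×25.4) = 0.001939 K/W
R_total = 0.09341 K/W
Q = ΔT / R_total = 1028 / 0.09341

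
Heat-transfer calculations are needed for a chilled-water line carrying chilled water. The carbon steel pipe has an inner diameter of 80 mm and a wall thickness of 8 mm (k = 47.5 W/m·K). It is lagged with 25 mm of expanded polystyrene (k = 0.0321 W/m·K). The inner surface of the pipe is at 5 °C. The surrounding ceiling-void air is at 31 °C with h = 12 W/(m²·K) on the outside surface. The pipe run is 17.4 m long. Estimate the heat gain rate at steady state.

Q ≈ 200 W

For a radial system each layer contributes R = ln(r_out/r_in)/(2πkL); films add R = 1/(hA).
R_carbon steel pipe wall = ln(48/40)/(2π×47.5×17.4) = 3.511×10^-5 K/W
R_expanded polystyrene = ln(73/48)/(2π×0.0321×17.4) = 0.1195 K/W
R_outer film = 1/(h_o·2πr_oL) = 1/(12×2π×0.073×17.4) = 0.01044 K/W
R_total = 0.1299 K/W
Q = ΔT/R_total = 26/0.1299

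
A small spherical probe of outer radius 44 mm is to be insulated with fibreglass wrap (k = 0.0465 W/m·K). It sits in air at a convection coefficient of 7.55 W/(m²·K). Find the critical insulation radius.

r_cr ≈ 12.3 mm

For a sphere r_cr = 2k/h = 2×0.0465/7.55
r_cr = 12.3 mm; since the bare radius (44 mm) is above r_cr, any added insulation will reduce heat loss.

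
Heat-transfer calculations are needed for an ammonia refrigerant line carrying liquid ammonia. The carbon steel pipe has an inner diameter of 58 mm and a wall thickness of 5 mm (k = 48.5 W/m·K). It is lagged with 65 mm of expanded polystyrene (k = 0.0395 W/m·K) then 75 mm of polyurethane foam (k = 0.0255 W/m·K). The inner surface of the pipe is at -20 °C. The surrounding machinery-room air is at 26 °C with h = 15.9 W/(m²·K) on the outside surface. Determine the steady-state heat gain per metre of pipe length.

Radial resistances (cylindrical: R_cond = ln(r_o/r_i)/(2πkL), R_conv = 1/(h·2πrL)):
R_carbon steel pipe wall = ln(34/29)/(2π×48.5×1) = 5.22×10^-4 K/W
R_expanded polystyrene = ln(99/34)/(2π×0.0395×1) = 4.306 K/W
R_polyurethane foam = ln(174/99)/(2π×0.0255×1) = 3.52 K/W
R_outer film = 1/(h_o·2πr_oL) = 1/(15.9×2π×0.174×1) = 0.05753 K/W
R_total = 7.884 K/W
Q = ΔT/R_total = 46/7.884

q′ ≈ 5.83 W/m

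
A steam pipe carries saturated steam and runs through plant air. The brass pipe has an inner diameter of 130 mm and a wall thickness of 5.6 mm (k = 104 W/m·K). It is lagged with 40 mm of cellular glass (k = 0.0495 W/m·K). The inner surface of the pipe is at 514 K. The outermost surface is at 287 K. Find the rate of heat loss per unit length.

Radial resistances (cylindrical: R_cond = ln(r_o/r_i)/(2πkL), R_conv = 1/(h·2πrL)):
R_brass pipe wall = ln(70.6/65)/(2π×104×1) = 1.265×10^-4 K/W
R_cellular glass = ln(110.6/70.6)/(2π×0.0495×1) = 1.443 K/W
R_total = 1.443 K/W
Q = ΔT/R_total = 227/1.443

q′ ≈ 157 W/m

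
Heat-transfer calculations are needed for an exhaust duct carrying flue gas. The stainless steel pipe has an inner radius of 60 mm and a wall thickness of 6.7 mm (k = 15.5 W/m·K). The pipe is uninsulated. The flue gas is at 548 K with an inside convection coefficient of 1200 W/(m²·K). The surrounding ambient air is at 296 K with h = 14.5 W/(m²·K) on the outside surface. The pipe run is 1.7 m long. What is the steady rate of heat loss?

Q ≈ 2550 W

Cylindrical conduction, so R = ln(r₂/r₁)/(2πkL) per layer, in series:
R_inner film = 1/(h_i·2πr₁L) = 1/(1200×2π×0.06×1.7) = 0.0013 K/W
R_stainless steel pipe wall = ln(66.7/60)/(2π×15.5×1.7) = 6.394×10^-4 K/W
R_outer film = 1/(h_o·2πr_oL) = 1/(14.5×2π×0.0667×1.7) = 0.0968 K/W
R_total = 0.09874 K/W
Q = ΔT/R_total = 252/0.09874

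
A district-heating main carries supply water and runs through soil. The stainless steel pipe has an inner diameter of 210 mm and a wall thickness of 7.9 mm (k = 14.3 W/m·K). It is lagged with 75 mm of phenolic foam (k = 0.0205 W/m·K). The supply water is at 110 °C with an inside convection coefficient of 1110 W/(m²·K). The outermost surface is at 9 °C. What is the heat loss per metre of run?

q′ ≈ 25.5 W/m

For a radial system each layer contributes R = ln(r_out/r_in)/(2πkL); films add R = 1/(hA).
R_inner film = 1/(h_i·2πr₁L) = 1/(1110×2π×0.105×1) = 0.001366 K/W
R_stainless steel pipe wall = ln(112.9/105)/(2π×14.3×1) = 8.074×10^-4 K/W
R_phenolic foam = ln(187.9/112.9)/(2π×0.0205×1) = 3.955 K/W
R_total = 3.957 K/W
Q = ΔT/R_total = 101/3.957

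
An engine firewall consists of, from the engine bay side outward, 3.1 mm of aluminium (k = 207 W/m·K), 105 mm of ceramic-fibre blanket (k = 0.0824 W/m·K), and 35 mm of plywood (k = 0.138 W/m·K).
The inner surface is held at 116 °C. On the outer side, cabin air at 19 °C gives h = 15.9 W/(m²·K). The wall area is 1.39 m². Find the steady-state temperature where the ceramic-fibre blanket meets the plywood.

Treating each layer as a thermal resistance in series:
R_aluminium = L/(kA) = 0.0031/(207×1.39) = 1.077×10^-5 K/W
R_ceramic-fibre blanket = L/(kA) = 0.105/(0.0824×1.39) = 0.9167 K/W
R_plywood = L/(kA) = 0.035/(0.138×1.39) = 0.1825 K/W
R_outer film = 1/(h_o·A) = 1/(15.9×1.39) = 0.04525 K/W
R_total = 1.144 K/W;  Q = ΔT/R_total = 97/1.144 = 84.76 W
T_interface = T_inner − Q·ΣR(inner→interface) = 116 − 84.8×0.9168

T ≈ 38.3 °C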